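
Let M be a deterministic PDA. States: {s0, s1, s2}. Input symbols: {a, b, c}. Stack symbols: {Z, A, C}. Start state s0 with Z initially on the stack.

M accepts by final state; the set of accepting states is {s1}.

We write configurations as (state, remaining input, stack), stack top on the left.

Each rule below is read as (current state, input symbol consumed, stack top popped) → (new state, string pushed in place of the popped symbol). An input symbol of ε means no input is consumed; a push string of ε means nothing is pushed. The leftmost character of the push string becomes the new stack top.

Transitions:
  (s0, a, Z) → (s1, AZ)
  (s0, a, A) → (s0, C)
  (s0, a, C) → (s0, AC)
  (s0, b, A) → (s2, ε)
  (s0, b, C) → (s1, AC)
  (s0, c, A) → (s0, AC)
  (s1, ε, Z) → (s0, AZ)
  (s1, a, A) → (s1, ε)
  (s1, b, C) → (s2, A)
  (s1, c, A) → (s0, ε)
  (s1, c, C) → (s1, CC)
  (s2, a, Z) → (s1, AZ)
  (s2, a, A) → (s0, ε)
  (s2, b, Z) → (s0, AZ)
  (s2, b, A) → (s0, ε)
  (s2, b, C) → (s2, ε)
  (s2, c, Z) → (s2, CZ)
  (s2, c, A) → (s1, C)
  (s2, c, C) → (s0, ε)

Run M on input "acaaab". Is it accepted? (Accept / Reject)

Accept

(s0, acaaab, Z)
  read a, top Z: go to s1, push AZ → (s1, caaab, AZ)
  read c, top A: go to s0, push ε → (s0, aaab, Z)
  read a, top Z: go to s1, push AZ → (s1, aab, AZ)
  read a, top A: go to s1, push ε → (s1, ab, Z)
  ε-move, top Z: go to s0, push AZ → (s0, ab, AZ)
  read a, top A: go to s0, push C → (s0, b, CZ)
  read b, top C: go to s1, push AC → (s1, ε, ACZ)
All input consumed; state s1 ∈ F.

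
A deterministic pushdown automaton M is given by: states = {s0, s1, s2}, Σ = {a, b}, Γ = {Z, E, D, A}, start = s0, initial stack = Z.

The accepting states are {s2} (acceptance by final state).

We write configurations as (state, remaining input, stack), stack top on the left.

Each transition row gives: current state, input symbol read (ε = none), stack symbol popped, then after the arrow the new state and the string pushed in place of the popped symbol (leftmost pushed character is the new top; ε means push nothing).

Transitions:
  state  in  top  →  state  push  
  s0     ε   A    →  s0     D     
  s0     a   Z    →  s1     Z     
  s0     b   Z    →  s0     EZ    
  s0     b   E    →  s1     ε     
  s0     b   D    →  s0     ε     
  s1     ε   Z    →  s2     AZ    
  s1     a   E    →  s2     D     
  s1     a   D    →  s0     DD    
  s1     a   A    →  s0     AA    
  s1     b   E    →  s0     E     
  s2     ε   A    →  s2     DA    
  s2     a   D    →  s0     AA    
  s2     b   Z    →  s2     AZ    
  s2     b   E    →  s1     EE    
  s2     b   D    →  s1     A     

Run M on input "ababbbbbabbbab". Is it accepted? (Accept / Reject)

Reject

(s0, ababbbbbabbbab, Z)
  read a, top Z: go to s1, push Z → (s1, babbbbbabbbab, Z)
  ε-move, top Z: go to s2, push AZ → (s2, babbbbbabbbab, AZ)
  ε-move, top A: go to s2, push DA → (s2, babbbbbabbbab, DAZ)
  read b, top D: go to s1, push A → (s1, abbbbbabbbab, AAZ)
  read a, top A: go to s0, push AA → (s0, bbbbbabbbab, AAAZ)
  ε-move, top A: go to s0, push D → (s0, bbbbbabbbab, DAAZ)
  read b, top D: go to s0, push ε → (s0, bbbbabbbab, AAZ)
  ε-move, top A: go to s0, push D → (s0, bbbbabbbab, DAZ)
  read b, top D: go to s0, push ε → (s0, bbbabbbab, AZ)
  ε-move, top A: go to s0, push D → (s0, bbbabbbab, DZ)
  read b, top D: go to s0, push ε → (s0, bbabbbab, Z)
  read b, top Z: go to s0, push EZ → (s0, babbbab, EZ)
  read b, top E: go to s1, push ε → (s1, abbbab, Z)
  ε-move, top Z: go to s2, push AZ → (s2, abbbab, AZ)
  ε-move, top A: go to s2, push DA → (s2, abbbab, DAZ)
  read a, top D: go to s0, push AA → (s0, bbbab, AAAZ)
  ε-move, top A: go to s0, push D → (s0, bbbab, DAAZ)
  read b, top D: go to s0, push ε → (s0, bbab, AAZ)
  ε-move, top A: go to s0, push D → (s0, bbab, DAZ)
  read b, top D: go to s0, push ε → (s0, bab, AZ)
  ε-move, top A: go to s0, push D → (s0, bab, DZ)
  read b, top D: go to s0, push ε → (s0, ab, Z)
  read a, top Z: go to s1, push Z → (s1, b, Z)
  ε-move, top Z: go to s2, push AZ → (s2, b, AZ)
  ε-move, top A: go to s2, push DA → (s2, b, DAZ)
  read b, top D: go to s1, push A → (s1, ε, AAZ)
All input consumed; state s1 ∉ F and no further ε-move applies.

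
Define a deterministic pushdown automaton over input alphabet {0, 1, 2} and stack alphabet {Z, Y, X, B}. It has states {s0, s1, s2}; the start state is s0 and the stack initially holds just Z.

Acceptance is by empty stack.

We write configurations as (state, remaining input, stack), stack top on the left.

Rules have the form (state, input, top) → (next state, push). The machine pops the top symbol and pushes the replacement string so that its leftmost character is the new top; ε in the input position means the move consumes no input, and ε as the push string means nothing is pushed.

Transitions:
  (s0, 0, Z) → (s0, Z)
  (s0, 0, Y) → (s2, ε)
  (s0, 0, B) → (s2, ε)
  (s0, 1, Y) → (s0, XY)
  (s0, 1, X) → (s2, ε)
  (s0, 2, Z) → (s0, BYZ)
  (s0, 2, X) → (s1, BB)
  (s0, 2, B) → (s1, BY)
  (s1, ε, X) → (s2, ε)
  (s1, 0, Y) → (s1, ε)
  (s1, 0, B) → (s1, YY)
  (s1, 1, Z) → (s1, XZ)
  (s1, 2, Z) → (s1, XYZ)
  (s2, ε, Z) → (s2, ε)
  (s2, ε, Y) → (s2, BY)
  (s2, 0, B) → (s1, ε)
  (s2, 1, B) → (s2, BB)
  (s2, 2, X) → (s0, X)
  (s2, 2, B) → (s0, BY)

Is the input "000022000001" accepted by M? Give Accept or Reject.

Accept

(s0, 000022000001, Z)
  read 0, top Z: go to s0, push Z → (s0, 00022000001, Z)
  read 0, top Z: go to s0, push Z → (s0, 0022000001, Z)
  read 0, top Z: go to s0, push Z → (s0, 022000001, Z)
  read 0, top Z: go to s0, push Z → (s0, 22000001, Z)
  read 2, top Z: go to s0, push BYZ → (s0, 2000001, BYZ)
  read 2, top B: go to s1, push BY → (s1, 000001, BYYZ)
  read 0, top B: go to s1, push YY → (s1, 00001, YYYYZ)
  read 0, top Y: go to s1, push ε → (s1, 0001, YYYZ)
  read 0, top Y: go to s1, push ε → (s1, 001, YYZ)
  read 0, top Y: go to s1, push ε → (s1, 01, YZ)
  read 0, top Y: go to s1, push ε → (s1, 1, Z)
  read 1, top Z: go to s1, push XZ → (s1, ε, XZ)
  ε-move, top X: go to s2, push ε → (s2, ε, Z)
  ε-move, top Z: go to s2, push ε → (s2, ε, ε)
All input consumed and the stack is empty.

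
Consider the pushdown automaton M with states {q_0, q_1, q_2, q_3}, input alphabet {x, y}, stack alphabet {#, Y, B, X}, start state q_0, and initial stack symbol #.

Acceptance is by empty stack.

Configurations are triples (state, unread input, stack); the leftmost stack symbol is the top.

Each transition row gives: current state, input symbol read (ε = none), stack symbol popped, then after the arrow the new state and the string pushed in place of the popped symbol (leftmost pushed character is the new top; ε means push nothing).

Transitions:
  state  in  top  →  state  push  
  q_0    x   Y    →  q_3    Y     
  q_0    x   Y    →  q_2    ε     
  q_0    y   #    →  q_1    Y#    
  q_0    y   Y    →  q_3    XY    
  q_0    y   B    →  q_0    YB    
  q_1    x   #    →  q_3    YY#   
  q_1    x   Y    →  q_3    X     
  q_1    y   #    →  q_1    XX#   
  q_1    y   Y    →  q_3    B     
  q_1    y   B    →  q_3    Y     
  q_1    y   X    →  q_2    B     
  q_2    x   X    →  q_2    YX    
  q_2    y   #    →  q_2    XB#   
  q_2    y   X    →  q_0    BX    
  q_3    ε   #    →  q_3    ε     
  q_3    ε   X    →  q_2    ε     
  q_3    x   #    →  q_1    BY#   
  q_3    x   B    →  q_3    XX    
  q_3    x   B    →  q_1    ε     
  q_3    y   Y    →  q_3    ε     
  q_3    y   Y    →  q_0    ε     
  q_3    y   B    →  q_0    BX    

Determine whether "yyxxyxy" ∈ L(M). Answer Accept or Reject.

Accept

One accepting computation: (q_0, yyxxyxy, #) ⊢ (q_1, yxxyxy, Y#) ⊢ (q_3, xxyxy, B#) ⊢ (q_1, xyxy, #) ⊢ (q_3, yxy, YY#) ⊢ (q_0, xy, Y#) ⊢ (q_3, y, Y#) ⊢ (q_3, ε, #) ⊢ (q_3, ε, ε)
All input consumed and the stack is empty.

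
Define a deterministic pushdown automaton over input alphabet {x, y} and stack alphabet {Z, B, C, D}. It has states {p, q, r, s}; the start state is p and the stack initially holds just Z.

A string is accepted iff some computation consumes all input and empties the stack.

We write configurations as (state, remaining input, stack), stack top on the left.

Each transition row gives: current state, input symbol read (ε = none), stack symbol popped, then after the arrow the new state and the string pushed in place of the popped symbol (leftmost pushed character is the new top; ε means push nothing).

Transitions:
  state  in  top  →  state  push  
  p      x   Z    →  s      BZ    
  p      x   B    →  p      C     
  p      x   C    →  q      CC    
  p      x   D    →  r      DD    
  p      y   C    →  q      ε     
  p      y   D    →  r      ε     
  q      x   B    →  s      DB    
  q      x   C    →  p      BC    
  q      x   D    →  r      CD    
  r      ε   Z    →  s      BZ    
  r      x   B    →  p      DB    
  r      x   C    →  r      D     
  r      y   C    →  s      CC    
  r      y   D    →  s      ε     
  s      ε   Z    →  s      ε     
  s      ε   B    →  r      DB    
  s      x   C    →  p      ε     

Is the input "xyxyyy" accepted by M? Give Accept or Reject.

Reject

(p, xyxyyy, Z) ⊢ (s, yxyyy, BZ) ⊢ (r, yxyyy, DBZ) ⊢ (s, xyyy, BZ) ⊢ (r, xyyy, DBZ)
No transition applies at (r, xyyy, DBZ); input not fully consumed.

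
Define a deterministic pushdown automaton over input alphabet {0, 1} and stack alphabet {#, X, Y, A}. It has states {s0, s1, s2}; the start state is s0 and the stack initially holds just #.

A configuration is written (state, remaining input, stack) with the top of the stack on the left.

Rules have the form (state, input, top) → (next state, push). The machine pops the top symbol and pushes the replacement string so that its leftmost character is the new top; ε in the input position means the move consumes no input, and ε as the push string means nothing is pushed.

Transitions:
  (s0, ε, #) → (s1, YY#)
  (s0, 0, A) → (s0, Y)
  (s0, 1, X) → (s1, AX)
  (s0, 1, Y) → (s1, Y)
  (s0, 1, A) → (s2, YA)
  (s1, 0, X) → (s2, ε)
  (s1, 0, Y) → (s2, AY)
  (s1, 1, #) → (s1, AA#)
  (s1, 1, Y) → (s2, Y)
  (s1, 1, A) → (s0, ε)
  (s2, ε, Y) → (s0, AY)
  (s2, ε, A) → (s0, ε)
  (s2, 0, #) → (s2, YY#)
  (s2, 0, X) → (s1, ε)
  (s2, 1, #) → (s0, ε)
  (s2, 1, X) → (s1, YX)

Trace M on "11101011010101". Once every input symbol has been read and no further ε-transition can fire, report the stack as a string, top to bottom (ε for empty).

YYYAYAYY#

(s0, 11101011010101, #) ⊢ (s1, 11101011010101, YY#) ⊢ (s2, 1101011010101, YY#) ⊢ (s0, 1101011010101, AYY#) ⊢ (s2, 101011010101, YAYY#) ⊢ (s0, 101011010101, AYAYY#) ⊢ (s2, 01011010101, YAYAYY#) ⊢ (s0, 01011010101, AYAYAYY#) ⊢ (s0, 1011010101, YYAYAYY#) ⊢ (s1, 011010101, YYAYAYY#) ⊢ (s2, 11010101, AYYAYAYY#) ⊢ (s0, 11010101, YYAYAYY#) ⊢ (s1, 1010101, YYAYAYY#) ⊢ (s2, 010101, YYAYAYY#) ⊢ (s0, 010101, AYYAYAYY#) ⊢ (s0, 10101, YYYAYAYY#) ⊢ (s1, 0101, YYYAYAYY#) ⊢ (s2, 101, AYYYAYAYY#) ⊢ (s0, 101, YYYAYAYY#) ⊢ (s1, 01, YYYAYAYY#) ⊢ (s2, 1, AYYYAYAYY#) ⊢ (s0, 1, YYYAYAYY#) ⊢ (s1, ε, YYYAYAYY#)
All input consumed in state s1 with stack YYYAYAYY#.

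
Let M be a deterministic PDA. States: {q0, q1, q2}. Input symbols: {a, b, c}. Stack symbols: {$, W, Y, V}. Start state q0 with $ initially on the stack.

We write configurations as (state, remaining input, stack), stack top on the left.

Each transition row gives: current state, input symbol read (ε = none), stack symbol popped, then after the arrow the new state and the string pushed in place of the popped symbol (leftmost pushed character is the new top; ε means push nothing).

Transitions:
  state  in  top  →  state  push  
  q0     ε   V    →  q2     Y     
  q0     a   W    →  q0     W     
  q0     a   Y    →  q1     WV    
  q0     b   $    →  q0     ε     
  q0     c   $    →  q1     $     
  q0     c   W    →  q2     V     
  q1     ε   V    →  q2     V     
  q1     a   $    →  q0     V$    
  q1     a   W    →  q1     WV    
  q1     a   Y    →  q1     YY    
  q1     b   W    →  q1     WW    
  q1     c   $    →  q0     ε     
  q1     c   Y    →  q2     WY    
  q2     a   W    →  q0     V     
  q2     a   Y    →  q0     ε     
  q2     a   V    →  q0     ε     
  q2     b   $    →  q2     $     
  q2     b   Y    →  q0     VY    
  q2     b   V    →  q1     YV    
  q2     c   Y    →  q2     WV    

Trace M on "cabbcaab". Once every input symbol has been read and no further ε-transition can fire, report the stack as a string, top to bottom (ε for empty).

(q0, cabbcaab, $)
  read c, top $: go to q1, push $ → (q1, abbcaab, $)
  read a, top $: go to q0, push V$ → (q0, bbcaab, V$)
  ε-move, top V: go to q2, push Y → (q2, bbcaab, Y$)
  read b, top Y: go to q0, push VY → (q0, bcaab, VY$)
  ε-move, top V: go to q2, push Y → (q2, bcaab, YY$)
  read b, top Y: go to q0, push VY → (q0, caab, VYY$)
  ε-move, top V: go to q2, push Y → (q2, caab, YYY$)
  read c, top Y: go to q2, push WV → (q2, aab, WVYY$)
  read a, top W: go to q0, push V → (q0, ab, VVYY$)
  ε-move, top V: go to q2, push Y → (q2, ab, YVYY$)
  read a, top Y: go to q0, push ε → (q0, b, VYY$)
  ε-move, top V: go to q2, push Y → (q2, b, YYY$)
  read b, top Y: go to q0, push VY → (q0, ε, VYYY$)
  ε-move, top V: go to q2, push Y → (q2, ε, YYYY$)
All input consumed in state q2 with stack YYYY$.

YYYY$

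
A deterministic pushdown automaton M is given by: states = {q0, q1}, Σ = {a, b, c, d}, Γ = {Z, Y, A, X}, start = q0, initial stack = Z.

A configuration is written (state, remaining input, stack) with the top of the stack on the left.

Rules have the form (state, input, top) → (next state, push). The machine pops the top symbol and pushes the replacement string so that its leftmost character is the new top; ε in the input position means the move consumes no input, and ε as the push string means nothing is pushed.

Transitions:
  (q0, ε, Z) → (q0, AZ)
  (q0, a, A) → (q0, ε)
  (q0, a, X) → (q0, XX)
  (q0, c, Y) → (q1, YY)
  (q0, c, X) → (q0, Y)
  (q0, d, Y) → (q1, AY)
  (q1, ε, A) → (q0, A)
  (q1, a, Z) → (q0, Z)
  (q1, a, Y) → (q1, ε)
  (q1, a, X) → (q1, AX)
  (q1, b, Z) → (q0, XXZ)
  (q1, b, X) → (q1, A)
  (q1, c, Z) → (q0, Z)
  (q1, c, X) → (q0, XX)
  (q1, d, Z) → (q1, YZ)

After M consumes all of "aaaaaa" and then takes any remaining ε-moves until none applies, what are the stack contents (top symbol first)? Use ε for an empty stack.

AZ

(q0, aaaaaa, Z) ⊢ (q0, aaaaaa, AZ) ⊢ (q0, aaaaa, Z) ⊢ (q0, aaaaa, AZ) ⊢ (q0, aaaa, Z) ⊢ (q0, aaaa, AZ) ⊢ (q0, aaa, Z) ⊢ (q0, aaa, AZ) ⊢ (q0, aa, Z) ⊢ (q0, aa, AZ) ⊢ (q0, a, Z) ⊢ (q0, a, AZ) ⊢ (q0, ε, Z) ⊢ (q0, ε, AZ)
All input consumed in state q0 with stack AZ.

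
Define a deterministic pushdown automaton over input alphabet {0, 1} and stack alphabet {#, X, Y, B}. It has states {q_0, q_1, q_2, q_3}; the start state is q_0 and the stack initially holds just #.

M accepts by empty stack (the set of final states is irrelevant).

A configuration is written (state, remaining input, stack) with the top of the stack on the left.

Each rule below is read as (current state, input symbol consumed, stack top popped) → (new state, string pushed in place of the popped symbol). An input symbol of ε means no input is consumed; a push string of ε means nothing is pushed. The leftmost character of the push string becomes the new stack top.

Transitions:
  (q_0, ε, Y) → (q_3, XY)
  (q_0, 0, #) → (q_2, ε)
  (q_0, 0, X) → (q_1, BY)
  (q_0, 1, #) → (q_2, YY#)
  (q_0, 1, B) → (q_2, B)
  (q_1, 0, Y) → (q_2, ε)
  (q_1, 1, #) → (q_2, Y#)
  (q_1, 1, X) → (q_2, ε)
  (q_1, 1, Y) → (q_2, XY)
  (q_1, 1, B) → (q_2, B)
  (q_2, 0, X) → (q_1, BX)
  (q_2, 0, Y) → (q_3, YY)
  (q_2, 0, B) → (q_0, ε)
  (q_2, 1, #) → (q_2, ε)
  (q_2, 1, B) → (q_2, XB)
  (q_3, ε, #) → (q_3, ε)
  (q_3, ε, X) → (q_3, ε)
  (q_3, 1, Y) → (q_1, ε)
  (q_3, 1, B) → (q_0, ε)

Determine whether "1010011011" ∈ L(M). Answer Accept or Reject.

Reject

(q_0, 1010011011, #)
  read 1, top #: go to q_2, push YY# → (q_2, 010011011, YY#)
  read 0, top Y: go to q_3, push YY → (q_3, 10011011, YYY#)
  read 1, top Y: go to q_1, push ε → (q_1, 0011011, YY#)
  read 0, top Y: go to q_2, push ε → (q_2, 011011, Y#)
  read 0, top Y: go to q_3, push YY → (q_3, 11011, YY#)
  read 1, top Y: go to q_1, push ε → (q_1, 1011, Y#)
  read 1, top Y: go to q_2, push XY → (q_2, 011, XY#)
  read 0, top X: go to q_1, push BX → (q_1, 11, BXY#)
  read 1, top B: go to q_2, push B → (q_2, 1, BXY#)
  read 1, top B: go to q_2, push XB → (q_2, ε, XBXY#)
All input consumed; stack is XBXY#, not empty, and no further ε-move applies.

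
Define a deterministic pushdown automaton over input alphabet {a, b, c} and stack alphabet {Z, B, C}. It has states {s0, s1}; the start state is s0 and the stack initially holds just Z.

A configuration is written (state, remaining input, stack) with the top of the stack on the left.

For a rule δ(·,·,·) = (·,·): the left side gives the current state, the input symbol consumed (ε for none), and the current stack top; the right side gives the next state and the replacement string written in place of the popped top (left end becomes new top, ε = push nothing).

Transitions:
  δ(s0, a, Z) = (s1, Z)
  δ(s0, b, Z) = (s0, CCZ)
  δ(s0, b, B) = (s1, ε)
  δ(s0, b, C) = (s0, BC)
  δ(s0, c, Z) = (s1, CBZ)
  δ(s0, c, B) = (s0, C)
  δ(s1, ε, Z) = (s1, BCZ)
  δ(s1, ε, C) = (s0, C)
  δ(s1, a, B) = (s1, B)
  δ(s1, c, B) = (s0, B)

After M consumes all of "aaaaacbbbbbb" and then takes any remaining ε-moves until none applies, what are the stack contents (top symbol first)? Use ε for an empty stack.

BCZ

(s0, aaaaacbbbbbb, Z)
  read a, top Z: go to s1, push Z → (s1, aaaacbbbbbb, Z)
  ε-move, top Z: go to s1, push BCZ → (s1, aaaacbbbbbb, BCZ)
  read a, top B: go to s1, push B → (s1, aaacbbbbbb, BCZ)
  read a, top B: go to s1, push B → (s1, aacbbbbbb, BCZ)
  read a, top B: go to s1, push B → (s1, acbbbbbb, BCZ)
  read a, top B: go to s1, push B → (s1, cbbbbbb, BCZ)
  read c, top B: go to s0, push B → (s0, bbbbbb, BCZ)
  read b, top B: go to s1, push ε → (s1, bbbbb, CZ)
  ε-move, top C: go to s0, push C → (s0, bbbbb, CZ)
  read b, top C: go to s0, push BC → (s0, bbbb, BCZ)
  read b, top B: go to s1, push ε → (s1, bbb, CZ)
  ε-move, top C: go to s0, push C → (s0, bbb, CZ)
  read b, top C: go to s0, push BC → (s0, bb, BCZ)
  read b, top B: go to s1, push ε → (s1, b, CZ)
  ε-move, top C: go to s0, push C → (s0, b, CZ)
  read b, top C: go to s0, push BC → (s0, ε, BCZ)
All input consumed in state s0 with stack BCZ.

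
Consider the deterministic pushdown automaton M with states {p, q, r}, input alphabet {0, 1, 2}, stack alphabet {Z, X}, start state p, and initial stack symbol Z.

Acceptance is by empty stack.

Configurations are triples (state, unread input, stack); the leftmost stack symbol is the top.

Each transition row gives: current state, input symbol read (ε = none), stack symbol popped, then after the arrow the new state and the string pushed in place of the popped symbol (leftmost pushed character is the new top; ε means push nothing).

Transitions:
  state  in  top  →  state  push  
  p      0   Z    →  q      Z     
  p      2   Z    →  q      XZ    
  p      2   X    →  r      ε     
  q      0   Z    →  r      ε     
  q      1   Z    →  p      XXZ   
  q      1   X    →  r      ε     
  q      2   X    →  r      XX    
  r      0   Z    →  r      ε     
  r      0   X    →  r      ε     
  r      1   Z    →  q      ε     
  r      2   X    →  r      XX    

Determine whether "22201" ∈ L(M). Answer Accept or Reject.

(p, 22201, Z) ⊢ (q, 2201, XZ) ⊢ (r, 201, XXZ) ⊢ (r, 01, XXXZ) ⊢ (r, 1, XXZ)
No transition applies at (r, 1, XXZ); input not fully consumed.

Reject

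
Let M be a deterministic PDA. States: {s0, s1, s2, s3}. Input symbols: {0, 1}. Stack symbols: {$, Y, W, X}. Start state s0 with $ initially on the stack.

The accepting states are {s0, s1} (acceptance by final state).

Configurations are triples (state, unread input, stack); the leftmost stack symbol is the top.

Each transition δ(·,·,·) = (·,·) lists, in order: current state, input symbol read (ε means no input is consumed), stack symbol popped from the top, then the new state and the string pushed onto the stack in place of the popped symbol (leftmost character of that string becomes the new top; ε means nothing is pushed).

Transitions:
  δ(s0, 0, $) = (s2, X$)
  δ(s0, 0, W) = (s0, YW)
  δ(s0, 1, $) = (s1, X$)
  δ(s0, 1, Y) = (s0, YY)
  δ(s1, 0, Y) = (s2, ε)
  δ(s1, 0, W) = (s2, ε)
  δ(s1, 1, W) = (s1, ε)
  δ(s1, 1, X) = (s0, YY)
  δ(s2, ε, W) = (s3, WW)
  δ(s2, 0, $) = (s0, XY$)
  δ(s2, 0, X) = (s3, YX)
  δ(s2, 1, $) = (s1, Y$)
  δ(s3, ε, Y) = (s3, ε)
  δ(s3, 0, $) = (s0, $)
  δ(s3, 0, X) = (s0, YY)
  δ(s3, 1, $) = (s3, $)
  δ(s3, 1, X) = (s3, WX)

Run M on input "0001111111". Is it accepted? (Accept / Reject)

Accept

(s0, 0001111111, $) ⊢ (s2, 001111111, X$) ⊢ (s3, 01111111, YX$) ⊢ (s3, 01111111, X$) ⊢ (s0, 1111111, YY$) ⊢ (s0, 111111, YYY$) ⊢ (s0, 11111, YYYY$) ⊢ (s0, 1111, YYYYY$) ⊢ (s0, 111, YYYYYY$) ⊢ (s0, 11, YYYYYYY$) ⊢ (s0, 1, YYYYYYYY$) ⊢ (s0, ε, YYYYYYYYY$)
All input consumed; state s0 ∈ F.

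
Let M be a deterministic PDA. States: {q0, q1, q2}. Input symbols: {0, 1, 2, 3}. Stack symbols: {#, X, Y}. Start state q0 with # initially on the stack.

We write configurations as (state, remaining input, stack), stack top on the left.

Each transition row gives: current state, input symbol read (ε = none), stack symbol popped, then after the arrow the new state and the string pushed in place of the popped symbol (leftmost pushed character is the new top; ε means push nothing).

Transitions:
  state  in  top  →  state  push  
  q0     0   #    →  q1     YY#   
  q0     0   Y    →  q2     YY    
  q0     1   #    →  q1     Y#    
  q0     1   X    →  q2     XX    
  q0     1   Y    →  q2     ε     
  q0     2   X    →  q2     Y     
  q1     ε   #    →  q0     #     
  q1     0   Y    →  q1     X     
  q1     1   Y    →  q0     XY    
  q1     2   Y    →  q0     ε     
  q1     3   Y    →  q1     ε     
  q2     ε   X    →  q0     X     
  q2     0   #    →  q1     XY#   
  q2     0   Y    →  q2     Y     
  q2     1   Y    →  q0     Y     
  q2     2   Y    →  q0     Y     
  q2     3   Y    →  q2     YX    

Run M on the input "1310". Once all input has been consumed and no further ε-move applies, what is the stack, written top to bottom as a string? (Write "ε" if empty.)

(q0, 1310, #)
  read 1, top #: go to q1, push Y# → (q1, 310, Y#)
  read 3, top Y: go to q1, push ε → (q1, 10, #)
  ε-move, top #: go to q0, push # → (q0, 10, #)
  read 1, top #: go to q1, push Y# → (q1, 0, Y#)
  read 0, top Y: go to q1, push X → (q1, ε, X#)
All input consumed in state q1 with stack X#.

X#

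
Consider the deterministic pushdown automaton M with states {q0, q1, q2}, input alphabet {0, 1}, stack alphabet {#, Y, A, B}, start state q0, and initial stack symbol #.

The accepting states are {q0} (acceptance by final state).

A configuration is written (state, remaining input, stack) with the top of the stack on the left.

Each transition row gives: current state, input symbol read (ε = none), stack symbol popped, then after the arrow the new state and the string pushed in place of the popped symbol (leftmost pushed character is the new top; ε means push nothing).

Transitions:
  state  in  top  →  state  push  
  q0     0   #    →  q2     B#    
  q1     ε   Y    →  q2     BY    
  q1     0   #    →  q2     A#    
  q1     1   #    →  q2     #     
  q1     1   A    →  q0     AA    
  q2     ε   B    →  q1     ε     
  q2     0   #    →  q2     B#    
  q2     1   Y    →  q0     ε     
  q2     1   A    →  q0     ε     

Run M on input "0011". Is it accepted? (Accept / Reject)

Reject

(q0, 0011, #) ⊢ (q2, 011, B#) ⊢ (q1, 011, #) ⊢ (q2, 11, A#) ⊢ (q0, 1, #)
No transition applies at (q0, 1, #); input not fully consumed.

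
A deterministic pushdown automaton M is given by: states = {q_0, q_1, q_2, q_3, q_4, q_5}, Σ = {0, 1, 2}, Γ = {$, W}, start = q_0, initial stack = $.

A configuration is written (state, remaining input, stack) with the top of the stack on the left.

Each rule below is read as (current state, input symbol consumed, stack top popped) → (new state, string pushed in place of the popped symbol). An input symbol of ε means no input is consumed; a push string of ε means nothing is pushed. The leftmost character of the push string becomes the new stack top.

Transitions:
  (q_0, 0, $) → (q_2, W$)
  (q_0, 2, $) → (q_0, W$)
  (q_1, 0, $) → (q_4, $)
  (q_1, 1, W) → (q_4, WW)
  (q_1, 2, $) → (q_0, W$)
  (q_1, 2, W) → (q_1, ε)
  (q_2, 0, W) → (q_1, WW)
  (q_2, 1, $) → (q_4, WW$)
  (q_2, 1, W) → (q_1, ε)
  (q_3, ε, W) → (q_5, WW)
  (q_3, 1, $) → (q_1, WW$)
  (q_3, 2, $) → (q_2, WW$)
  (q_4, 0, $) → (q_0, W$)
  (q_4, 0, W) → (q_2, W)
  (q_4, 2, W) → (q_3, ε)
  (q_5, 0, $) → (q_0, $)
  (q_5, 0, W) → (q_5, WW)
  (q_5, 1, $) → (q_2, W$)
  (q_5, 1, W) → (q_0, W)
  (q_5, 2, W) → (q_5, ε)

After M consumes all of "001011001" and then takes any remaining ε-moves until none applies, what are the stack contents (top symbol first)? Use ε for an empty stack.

(q_0, 001011001, $)
  read 0, top $: go to q_2, push W$ → (q_2, 01011001, W$)
  read 0, top W: go to q_1, push WW → (q_1, 1011001, WW$)
  read 1, top W: go to q_4, push WW → (q_4, 011001, WWW$)
  read 0, top W: go to q_2, push W → (q_2, 11001, WWW$)
  read 1, top W: go to q_1, push ε → (q_1, 1001, WW$)
  read 1, top W: go to q_4, push WW → (q_4, 001, WWW$)
  read 0, top W: go to q_2, push W → (q_2, 01, WWW$)
  read 0, top W: go to q_1, push WW → (q_1, 1, WWWW$)
  read 1, top W: go to q_4, push WW → (q_4, ε, WWWWW$)
All input consumed in state q_4 with stack WWWWW$.

WWWWW$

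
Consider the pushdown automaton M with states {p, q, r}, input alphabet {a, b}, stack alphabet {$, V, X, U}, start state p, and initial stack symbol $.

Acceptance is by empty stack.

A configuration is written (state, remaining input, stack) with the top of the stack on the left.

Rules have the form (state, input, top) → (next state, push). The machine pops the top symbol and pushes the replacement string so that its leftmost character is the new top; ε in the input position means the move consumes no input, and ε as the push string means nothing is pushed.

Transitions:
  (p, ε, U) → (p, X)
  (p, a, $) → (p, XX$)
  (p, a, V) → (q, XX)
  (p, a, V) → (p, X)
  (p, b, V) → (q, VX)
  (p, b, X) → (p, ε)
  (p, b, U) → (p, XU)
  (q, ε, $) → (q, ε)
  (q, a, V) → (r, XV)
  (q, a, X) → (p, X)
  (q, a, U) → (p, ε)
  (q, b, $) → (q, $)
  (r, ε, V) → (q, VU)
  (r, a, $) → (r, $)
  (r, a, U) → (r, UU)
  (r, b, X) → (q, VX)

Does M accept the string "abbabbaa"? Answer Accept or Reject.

Reject

No computation consumes all input and empties the stack.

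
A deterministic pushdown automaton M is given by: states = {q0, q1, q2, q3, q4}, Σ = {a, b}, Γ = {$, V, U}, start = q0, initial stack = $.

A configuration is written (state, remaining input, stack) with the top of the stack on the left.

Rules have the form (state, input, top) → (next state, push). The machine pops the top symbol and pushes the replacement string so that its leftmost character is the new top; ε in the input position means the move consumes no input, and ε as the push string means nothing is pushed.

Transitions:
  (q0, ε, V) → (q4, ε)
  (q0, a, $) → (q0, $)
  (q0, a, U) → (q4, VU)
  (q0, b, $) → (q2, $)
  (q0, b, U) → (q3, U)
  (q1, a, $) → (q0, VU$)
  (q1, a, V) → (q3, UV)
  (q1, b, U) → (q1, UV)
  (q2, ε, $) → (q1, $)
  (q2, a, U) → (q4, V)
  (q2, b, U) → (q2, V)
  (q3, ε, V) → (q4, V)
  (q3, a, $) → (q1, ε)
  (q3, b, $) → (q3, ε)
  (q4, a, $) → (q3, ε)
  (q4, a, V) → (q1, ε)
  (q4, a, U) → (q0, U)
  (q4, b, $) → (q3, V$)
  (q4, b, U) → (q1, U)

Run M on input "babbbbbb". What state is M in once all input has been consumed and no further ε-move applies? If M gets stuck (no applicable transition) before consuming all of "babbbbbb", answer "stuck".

(q0, babbbbbb, $) ⊢ (q2, abbbbbb, $) ⊢ (q1, abbbbbb, $) ⊢ (q0, bbbbbb, VU$) ⊢ (q4, bbbbbb, U$) ⊢ (q1, bbbbb, U$) ⊢ (q1, bbbb, UV$) ⊢ (q1, bbb, UVV$) ⊢ (q1, bb, UVVV$) ⊢ (q1, b, UVVVV$) ⊢ (q1, ε, UVVVVV$)
All input consumed; M is in state q1.

q1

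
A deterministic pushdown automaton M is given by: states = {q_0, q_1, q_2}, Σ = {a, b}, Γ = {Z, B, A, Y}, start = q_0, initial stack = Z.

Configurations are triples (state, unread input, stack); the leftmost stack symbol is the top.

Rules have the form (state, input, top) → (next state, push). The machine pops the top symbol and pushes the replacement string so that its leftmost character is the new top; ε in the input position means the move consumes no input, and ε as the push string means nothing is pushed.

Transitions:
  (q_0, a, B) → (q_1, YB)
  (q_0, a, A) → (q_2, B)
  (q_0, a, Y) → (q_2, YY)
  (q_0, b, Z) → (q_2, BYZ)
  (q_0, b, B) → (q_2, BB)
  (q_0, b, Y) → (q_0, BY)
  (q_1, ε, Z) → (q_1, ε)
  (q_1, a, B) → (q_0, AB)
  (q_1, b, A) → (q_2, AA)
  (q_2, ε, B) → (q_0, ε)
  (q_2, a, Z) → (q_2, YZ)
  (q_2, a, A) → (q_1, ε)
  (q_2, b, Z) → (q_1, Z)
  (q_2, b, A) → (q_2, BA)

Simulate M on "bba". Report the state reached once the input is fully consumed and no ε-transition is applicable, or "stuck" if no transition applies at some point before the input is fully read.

(q_0, bba, Z)
  read b, top Z: go to q_2, push BYZ → (q_2, ba, BYZ)
  ε-move, top B: go to q_0, push ε → (q_0, ba, YZ)
  read b, top Y: go to q_0, push BY → (q_0, a, BYZ)
  read a, top B: go to q_1, push YB → (q_1, ε, YBYZ)
All input consumed; M is in state q_1.

q_1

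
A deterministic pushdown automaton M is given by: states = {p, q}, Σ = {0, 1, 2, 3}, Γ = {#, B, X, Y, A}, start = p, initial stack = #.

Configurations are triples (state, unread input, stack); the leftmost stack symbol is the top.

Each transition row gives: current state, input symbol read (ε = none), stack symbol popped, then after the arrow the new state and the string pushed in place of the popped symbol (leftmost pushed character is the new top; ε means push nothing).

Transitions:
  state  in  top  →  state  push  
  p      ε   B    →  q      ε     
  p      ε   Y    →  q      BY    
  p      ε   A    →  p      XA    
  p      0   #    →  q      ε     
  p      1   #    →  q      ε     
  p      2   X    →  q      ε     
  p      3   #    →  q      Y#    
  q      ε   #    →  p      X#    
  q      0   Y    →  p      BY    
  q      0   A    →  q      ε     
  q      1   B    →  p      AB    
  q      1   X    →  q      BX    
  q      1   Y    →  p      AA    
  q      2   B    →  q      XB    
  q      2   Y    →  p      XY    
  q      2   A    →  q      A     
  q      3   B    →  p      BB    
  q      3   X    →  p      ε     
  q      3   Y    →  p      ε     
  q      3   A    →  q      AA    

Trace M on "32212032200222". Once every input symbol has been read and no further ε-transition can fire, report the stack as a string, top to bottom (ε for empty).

(p, 32212032200222, #)
  read 3, top #: go to q, push Y# → (q, 2212032200222, Y#)
  read 2, top Y: go to p, push XY → (p, 212032200222, XY#)
  read 2, top X: go to q, push ε → (q, 12032200222, Y#)
  read 1, top Y: go to p, push AA → (p, 2032200222, AA#)
  ε-move, top A: go to p, push XA → (p, 2032200222, XAA#)
  read 2, top X: go to q, push ε → (q, 032200222, AA#)
  read 0, top A: go to q, push ε → (q, 32200222, A#)
  read 3, top A: go to q, push AA → (q, 2200222, AA#)
  read 2, top A: go to q, push A → (q, 200222, AA#)
  read 2, top A: go to q, push A → (q, 00222, AA#)
  read 0, top A: go to q, push ε → (q, 0222, A#)
  read 0, top A: go to q, push ε → (q, 222, #)
  ε-move, top #: go to p, push X# → (p, 222, X#)
  read 2, top X: go to q, push ε → (q, 22, #)
  ε-move, top #: go to p, push X# → (p, 22, X#)
  read 2, top X: go to q, push ε → (q, 2, #)
  ε-move, top #: go to p, push X# → (p, 2, X#)
  read 2, top X: go to q, push ε → (q, ε, #)
  ε-move, top #: go to p, push X# → (p, ε, X#)
All input consumed in state p with stack X#.

X#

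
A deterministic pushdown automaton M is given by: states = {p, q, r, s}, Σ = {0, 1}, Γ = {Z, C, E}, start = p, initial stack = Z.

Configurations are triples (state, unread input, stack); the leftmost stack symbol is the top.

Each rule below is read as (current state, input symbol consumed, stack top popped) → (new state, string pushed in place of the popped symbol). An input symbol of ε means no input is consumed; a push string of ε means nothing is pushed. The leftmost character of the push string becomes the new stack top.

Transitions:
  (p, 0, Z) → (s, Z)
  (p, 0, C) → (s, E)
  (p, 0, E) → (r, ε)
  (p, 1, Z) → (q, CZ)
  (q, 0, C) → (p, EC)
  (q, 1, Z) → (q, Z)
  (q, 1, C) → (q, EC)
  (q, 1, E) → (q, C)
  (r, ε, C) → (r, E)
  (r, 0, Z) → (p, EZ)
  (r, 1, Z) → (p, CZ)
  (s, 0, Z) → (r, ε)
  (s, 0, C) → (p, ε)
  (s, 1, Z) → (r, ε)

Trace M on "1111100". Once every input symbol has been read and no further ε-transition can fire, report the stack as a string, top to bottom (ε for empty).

(p, 1111100, Z) ⊢ (q, 111100, CZ) ⊢ (q, 11100, ECZ) ⊢ (q, 1100, CCZ) ⊢ (q, 100, ECCZ) ⊢ (q, 00, CCCZ) ⊢ (p, 0, ECCCZ) ⊢ (r, ε, CCCZ) ⊢ (r, ε, ECCZ)
All input consumed in state r with stack ECCZ.

ECCZ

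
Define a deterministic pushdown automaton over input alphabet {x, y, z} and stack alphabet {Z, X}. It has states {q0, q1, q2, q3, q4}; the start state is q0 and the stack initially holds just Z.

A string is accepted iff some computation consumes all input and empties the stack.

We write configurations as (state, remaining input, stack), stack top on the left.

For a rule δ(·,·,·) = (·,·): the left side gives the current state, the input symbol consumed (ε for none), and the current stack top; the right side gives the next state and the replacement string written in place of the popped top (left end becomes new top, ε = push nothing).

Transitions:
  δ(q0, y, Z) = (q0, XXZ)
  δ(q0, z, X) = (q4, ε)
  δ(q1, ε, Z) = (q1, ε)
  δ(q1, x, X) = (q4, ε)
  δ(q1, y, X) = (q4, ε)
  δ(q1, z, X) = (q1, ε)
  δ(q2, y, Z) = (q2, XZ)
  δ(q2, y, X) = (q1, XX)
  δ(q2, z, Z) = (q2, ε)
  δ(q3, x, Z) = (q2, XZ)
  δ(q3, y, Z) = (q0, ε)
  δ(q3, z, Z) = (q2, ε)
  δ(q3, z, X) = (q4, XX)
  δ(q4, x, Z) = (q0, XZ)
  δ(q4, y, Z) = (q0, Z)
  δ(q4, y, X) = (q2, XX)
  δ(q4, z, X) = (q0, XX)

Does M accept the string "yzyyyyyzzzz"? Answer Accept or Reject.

Accept

(q0, yzyyyyyzzzz, Z) ⊢ (q0, zyyyyyzzzz, XXZ) ⊢ (q4, yyyyyzzzz, XZ) ⊢ (q2, yyyyzzzz, XXZ) ⊢ (q1, yyyzzzz, XXXZ) ⊢ (q4, yyzzzz, XXZ) ⊢ (q2, yzzzz, XXXZ) ⊢ (q1, zzzz, XXXXZ) ⊢ (q1, zzz, XXXZ) ⊢ (q1, zz, XXZ) ⊢ (q1, z, XZ) ⊢ (q1, ε, Z) ⊢ (q1, ε, ε)
All input consumed and the stack is empty.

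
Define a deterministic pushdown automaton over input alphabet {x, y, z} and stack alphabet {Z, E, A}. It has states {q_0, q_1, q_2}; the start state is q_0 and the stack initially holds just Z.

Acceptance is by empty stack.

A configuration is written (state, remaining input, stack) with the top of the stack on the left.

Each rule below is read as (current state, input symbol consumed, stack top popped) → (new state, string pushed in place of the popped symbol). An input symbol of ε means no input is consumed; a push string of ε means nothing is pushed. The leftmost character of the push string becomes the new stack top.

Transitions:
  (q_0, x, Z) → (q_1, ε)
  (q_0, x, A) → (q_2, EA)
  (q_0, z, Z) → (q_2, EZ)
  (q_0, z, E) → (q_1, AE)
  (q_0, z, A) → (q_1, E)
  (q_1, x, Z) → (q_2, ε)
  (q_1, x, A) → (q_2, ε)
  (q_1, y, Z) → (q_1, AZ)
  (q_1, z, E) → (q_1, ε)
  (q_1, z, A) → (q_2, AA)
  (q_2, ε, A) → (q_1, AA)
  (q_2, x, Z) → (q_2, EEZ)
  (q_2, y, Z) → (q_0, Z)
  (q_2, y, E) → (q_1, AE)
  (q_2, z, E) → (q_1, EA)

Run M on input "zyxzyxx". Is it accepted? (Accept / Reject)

Reject

(q_0, zyxzyxx, Z)
  read z, top Z: go to q_2, push EZ → (q_2, yxzyxx, EZ)
  read y, top E: go to q_1, push AE → (q_1, xzyxx, AEZ)
  read x, top A: go to q_2, push ε → (q_2, zyxx, EZ)
  read z, top E: go to q_1, push EA → (q_1, yxx, EAZ)
No transition applies at (q_1, yxx, EAZ); input not fully consumed.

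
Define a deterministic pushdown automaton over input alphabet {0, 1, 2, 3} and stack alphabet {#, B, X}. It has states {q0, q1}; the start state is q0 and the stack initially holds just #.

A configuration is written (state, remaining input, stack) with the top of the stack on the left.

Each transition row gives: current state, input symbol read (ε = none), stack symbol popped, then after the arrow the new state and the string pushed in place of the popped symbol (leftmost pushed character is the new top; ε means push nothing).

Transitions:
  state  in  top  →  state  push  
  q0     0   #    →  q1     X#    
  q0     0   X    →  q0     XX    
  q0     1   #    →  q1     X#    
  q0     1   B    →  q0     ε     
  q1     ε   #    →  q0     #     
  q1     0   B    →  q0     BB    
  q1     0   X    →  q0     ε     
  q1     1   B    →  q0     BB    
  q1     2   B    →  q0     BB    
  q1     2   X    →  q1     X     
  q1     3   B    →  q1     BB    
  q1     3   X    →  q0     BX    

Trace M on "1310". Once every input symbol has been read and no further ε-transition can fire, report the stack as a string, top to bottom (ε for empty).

XX#

(q0, 1310, #) ⊢ (q1, 310, X#) ⊢ (q0, 10, BX#) ⊢ (q0, 0, X#) ⊢ (q0, ε, XX#)
All input consumed in state q0 with stack XX#.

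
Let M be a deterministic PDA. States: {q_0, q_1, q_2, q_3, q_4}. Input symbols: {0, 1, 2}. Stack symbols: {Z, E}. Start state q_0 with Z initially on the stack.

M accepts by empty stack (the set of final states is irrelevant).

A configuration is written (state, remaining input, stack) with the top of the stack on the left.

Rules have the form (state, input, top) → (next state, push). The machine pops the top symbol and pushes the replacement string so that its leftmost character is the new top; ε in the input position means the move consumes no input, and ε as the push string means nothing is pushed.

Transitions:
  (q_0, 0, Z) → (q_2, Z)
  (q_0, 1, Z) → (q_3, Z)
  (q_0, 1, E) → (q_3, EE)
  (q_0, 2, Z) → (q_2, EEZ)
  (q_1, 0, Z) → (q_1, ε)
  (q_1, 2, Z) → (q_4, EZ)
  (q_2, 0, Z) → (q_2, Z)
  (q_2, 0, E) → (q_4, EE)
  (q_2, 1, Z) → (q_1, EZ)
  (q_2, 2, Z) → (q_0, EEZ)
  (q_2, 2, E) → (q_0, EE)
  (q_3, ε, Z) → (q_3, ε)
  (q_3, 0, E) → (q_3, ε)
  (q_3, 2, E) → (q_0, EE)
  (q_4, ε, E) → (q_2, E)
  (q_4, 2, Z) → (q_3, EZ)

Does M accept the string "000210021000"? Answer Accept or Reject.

(q_0, 000210021000, Z) ⊢ (q_2, 00210021000, Z) ⊢ (q_2, 0210021000, Z) ⊢ (q_2, 210021000, Z) ⊢ (q_0, 10021000, EEZ) ⊢ (q_3, 0021000, EEEZ) ⊢ (q_3, 021000, EEZ) ⊢ (q_3, 21000, EZ) ⊢ (q_0, 1000, EEZ) ⊢ (q_3, 000, EEEZ) ⊢ (q_3, 00, EEZ) ⊢ (q_3, 0, EZ) ⊢ (q_3, ε, Z) ⊢ (q_3, ε, ε)
All input consumed and the stack is empty.

Accept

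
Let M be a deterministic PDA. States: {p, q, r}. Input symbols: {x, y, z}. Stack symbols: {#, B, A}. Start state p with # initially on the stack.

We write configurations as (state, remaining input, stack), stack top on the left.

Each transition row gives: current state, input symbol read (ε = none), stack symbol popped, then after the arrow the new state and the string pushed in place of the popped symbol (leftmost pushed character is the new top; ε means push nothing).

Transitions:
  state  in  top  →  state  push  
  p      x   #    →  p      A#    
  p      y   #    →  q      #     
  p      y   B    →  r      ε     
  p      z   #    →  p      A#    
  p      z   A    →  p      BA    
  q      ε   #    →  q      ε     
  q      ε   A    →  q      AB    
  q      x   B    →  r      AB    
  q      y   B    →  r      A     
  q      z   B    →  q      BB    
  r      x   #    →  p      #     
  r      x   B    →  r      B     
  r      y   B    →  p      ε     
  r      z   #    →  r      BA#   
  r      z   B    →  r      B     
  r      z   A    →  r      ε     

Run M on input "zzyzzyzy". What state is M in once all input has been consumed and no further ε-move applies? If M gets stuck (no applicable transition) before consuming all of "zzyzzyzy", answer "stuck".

(p, zzyzzyzy, #)
  read z, top #: go to p, push A# → (p, zyzzyzy, A#)
  read z, top A: go to p, push BA → (p, yzzyzy, BA#)
  read y, top B: go to r, push ε → (r, zzyzy, A#)
  read z, top A: go to r, push ε → (r, zyzy, #)
  read z, top #: go to r, push BA# → (r, yzy, BA#)
  read y, top B: go to p, push ε → (p, zy, A#)
  read z, top A: go to p, push BA → (p, y, BA#)
  read y, top B: go to r, push ε → (r, ε, A#)
All input consumed; M is in state r.

r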